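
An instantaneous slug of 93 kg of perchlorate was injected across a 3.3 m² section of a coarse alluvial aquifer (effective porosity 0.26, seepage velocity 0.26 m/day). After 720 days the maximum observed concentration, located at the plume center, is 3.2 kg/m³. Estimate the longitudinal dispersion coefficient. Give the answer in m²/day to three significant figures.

At the plume center C_max = M/(n_e·A·√(4πDt)), so D = M²/(4πt·(n_e·A·C_max)²).
n_e·A·C_max = 0.26 × 3.3 × 3.2 = 2.746 kg/m.
D = 93²/(4π × 720 × 2.746²) = 0.127 m²/day.

0.127 m²/day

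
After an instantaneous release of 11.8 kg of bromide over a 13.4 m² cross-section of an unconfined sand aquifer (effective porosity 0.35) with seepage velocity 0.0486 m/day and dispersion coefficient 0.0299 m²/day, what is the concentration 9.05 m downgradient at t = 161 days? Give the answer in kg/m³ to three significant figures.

0.299 kg/m³

For an instantaneous plane source, C(x,t) = M/(n_e·A·√(4πDt)) · exp(−(x−vt)²/(4Dt)), with n_e·A the pore (flow) area.
Plume center vt = 0.0486 × 161 = 7.8246 m, so the well at 9.05 m is 1.2254 m downgradient of the peak.
√(4πDt) = 7.778 m, giving peak height M/(n_e·A·√(4πDt)) = 11.8/(0.35 × 13.4 × 7.778) = 0.3235 kg/m³.
(x−vt)²/(4Dt) = (1.2254)²/(4 × 0.0299 × 161) = 0.07798; exp(−0.07798) = 0.9250.
C = 0.3235 × 0.9250 = 0.299 kg/m³.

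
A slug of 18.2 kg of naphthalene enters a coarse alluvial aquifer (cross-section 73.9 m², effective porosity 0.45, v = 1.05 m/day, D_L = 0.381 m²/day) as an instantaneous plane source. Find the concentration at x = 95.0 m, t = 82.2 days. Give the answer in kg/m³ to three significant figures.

0.0151 kg/m³

For an instantaneous plane source, C(x,t) = M/(n_e·A·√(4πDt)) · exp(−(x−vt)²/(4Dt)), with n_e·A the pore (flow) area.
Plume center vt = 1.05 × 82.2 = 86.31 m, so the well at 95.0 m is 8.69 m downgradient of the peak.
√(4πDt) = 19.84 m, giving peak height M/(n_e·A·√(4πDt)) = 18.2/(0.45 × 73.9 × 19.84) = 0.02758 kg/m³.
(x−vt)²/(4Dt) = (8.69)²/(4 × 0.381 × 82.2) = 0.6028; exp(−0.6028) = 0.5473.
C = 0.02758 × 0.5473 = 0.0151 kg/m³.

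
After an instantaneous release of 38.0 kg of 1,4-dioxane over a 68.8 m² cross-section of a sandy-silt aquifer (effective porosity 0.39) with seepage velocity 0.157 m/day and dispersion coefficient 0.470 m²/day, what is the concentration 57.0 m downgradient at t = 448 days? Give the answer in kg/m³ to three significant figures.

For an instantaneous plane source, C(x,t) = M/(n_e·A·√(4πDt)) · exp(−(x−vt)²/(4Dt)), with n_e·A the pore (flow) area.
Plume center vt = 0.157 × 448 = 70.336 m, so the well at 57.0 m is 13.336 m upgradient of the peak.
√(4πDt) = 51.44 m, giving peak height M/(n_e·A·√(4πDt)) = 38.0/(0.39 × 68.8 × 51.44) = 0.02753 kg/m³.
(x−vt)²/(4Dt) = (-13.336)²/(4 × 0.470 × 448) = 0.2112; exp(−0.2112) = 0.8096.
C = 0.02753 × 0.8096 = 0.0223 kg/m³.

0.0223 kg/m³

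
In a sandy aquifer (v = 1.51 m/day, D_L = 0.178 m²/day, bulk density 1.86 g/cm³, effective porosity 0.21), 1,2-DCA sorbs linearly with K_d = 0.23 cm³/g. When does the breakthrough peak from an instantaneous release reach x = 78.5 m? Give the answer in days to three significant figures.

Retardation factor R = 1 + ρ_b·K_d/n = 1 + 1.86 × 0.23/0.21 = 3.037.
Sorption retards both mechanisms: v_R = v/R = 0.4972 m/day, D_R = D/R = 0.05861 m²/day.
Peak time from v_R²t² + 2D_R t − x² = 0: t = (√(D_R² + v_R²x²) − D_R)/v_R².
√(D_R² + v_R²x²) = √(0.05861² + 0.4972² × 78.5²) = 39.03; v_R² = 0.2472.
t = (39.03 − 0.05861)/0.2472 = 158 days.

158 days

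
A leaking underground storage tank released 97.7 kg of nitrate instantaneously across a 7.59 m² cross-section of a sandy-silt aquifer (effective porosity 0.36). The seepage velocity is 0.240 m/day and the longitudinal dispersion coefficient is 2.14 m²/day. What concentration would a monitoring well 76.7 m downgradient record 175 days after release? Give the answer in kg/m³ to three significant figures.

For an instantaneous plane source, C(x,t) = M/(n_e·A·√(4πDt)) · exp(−(x−vt)²/(4Dt)), with n_e·A the pore (flow) area.
Plume center vt = 0.240 × 175 = 42 m, so the well at 76.7 m is 34.7 m downgradient of the peak.
√(4πDt) = 68.60 m, giving peak height M/(n_e·A·√(4πDt)) = 97.7/(0.36 × 7.59 × 68.60) = 0.5212 kg/m³.
(x−vt)²/(4Dt) = (34.7)²/(4 × 2.14 × 175) = 0.8038; exp(−0.8038) = 0.4476.
C = 0.5212 × 0.4476 = 0.233 kg/m³.

0.233 kg/m³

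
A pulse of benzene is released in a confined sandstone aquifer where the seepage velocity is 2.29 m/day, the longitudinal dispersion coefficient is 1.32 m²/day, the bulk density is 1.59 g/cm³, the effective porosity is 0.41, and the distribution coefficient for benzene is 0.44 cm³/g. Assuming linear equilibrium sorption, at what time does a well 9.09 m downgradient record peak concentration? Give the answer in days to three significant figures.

10.1 days

Retardation factor R = 1 + ρ_b·K_d/n = 1 + 1.59 × 0.44/0.41 = 2.706.
Sorption retards both mechanisms: v_R = v/R = 0.8463 m/day, D_R = D/R = 0.4878 m²/day.
Peak time from v_R²t² + 2D_R t − x² = 0: t = (√(D_R² + v_R²x²) − D_R)/v_R².
√(D_R² + v_R²x²) = √(0.4878² + 0.8463² × 9.09²) = 7.708; v_R² = 0.7162.
t = (7.708 − 0.4878)/0.7162 = 10.1 days.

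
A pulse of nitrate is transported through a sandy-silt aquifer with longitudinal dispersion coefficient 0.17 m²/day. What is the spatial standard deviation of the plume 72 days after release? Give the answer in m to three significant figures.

4.95 m

Dispersive spreading gives a Gaussian with σ² = 2Dt; advection only shifts the center.
σ = √(2 × 0.17 × 72) = 4.95 m.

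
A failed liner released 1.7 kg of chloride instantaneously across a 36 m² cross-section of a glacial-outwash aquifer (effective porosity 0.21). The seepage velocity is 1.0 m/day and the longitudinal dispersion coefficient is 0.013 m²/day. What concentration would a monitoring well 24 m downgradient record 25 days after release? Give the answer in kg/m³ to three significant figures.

0.0516 kg/m³

For an instantaneous plane source, C(x,t) = M/(n_e·A·√(4πDt)) · exp(−(x−vt)²/(4Dt)), with n_e·A the pore (flow) area.
Plume center vt = 1.0 × 25 = 25 m, so the well at 24 m is 1 m upgradient of the peak.
√(4πDt) = 2.021 m, giving peak height M/(n_e·A·√(4πDt)) = 1.7/(0.21 × 36 × 2.021) = 0.1113 kg/m³.
(x−vt)²/(4Dt) = (-1)²/(4 × 0.013 × 25) = 0.7692; exp(−0.7692) = 0.4634.
C = 0.1113 × 0.4634 = 0.0516 kg/m³.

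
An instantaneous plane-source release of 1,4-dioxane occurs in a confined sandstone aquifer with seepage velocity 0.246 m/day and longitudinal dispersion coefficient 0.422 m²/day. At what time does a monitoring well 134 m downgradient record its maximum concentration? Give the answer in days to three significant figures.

538 days

For the 1D instantaneous-source solution, setting ∂C/∂t = 0 at fixed x gives v²t² + 2Dt − x² = 0, so t = (√(D² + v²x²) − D)/v².
√(D² + v²x²) = √(0.422² + 0.246² × 134²) = 32.97; v² = 0.060516.
t = (32.97 − 0.422)/0.060516 = 538 days (vs. the pure-advection estimate x/v = 545 d).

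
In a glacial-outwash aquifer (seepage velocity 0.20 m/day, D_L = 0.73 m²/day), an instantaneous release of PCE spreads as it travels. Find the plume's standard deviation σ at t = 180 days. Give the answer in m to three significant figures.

16.2 m

Dispersive spreading gives a Gaussian with σ² = 2Dt; advection only shifts the center.
σ = √(2 × 0.73 × 180) = 16.2 m.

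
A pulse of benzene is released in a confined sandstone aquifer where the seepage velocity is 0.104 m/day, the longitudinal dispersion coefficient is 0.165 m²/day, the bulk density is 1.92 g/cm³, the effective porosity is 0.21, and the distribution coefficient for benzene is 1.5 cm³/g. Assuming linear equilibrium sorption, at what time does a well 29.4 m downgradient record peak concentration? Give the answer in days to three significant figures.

3940 days

Retardation factor R = 1 + ρ_b·K_d/n = 1 + 1.92 × 1.5/0.21 = 14.71.
Sorption retards both mechanisms: v_R = v/R = 0.007070 m/day, D_R = D/R = 0.01122 m²/day.
Peak time from v_R²t² + 2D_R t − x² = 0: t = (√(D_R² + v_R²x²) − D_R)/v_R².
√(D_R² + v_R²x²) = √(0.01122² + 0.007070² × 29.4²) = 0.2082; v_R² = 4.998e-05.
t = (0.2082 − 0.01122)/4.998e-05 = 3940 days.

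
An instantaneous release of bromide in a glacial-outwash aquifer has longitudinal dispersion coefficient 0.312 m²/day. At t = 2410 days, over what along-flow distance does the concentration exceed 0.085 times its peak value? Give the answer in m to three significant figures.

The plume is Gaussian with σ = √(2Dt) = √(2 × 0.312 × 2410) = 38.78 m.
C/C_peak = exp(−Δx²/(2σ²)) = 0.085 ⇒ Δx = σ·√(−2 ln 0.085) = 38.78 × 2.220 = 86.09 m.
Width = 2Δx = 172 m.

172 m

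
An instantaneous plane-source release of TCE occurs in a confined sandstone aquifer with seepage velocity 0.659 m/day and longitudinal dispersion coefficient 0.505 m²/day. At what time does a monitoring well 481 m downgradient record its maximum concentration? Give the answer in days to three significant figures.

729 days

For the 1D instantaneous-source solution, setting ∂C/∂t = 0 at fixed x gives v²t² + 2Dt − x² = 0, so t = (√(D² + v²x²) − D)/v².
√(D² + v²x²) = √(0.505² + 0.659² × 481²) = 317.0; v² = 0.434281.
t = (317.0 − 0.505)/0.434281 = 729 days (vs. the pure-advection estimate x/v = 730 d).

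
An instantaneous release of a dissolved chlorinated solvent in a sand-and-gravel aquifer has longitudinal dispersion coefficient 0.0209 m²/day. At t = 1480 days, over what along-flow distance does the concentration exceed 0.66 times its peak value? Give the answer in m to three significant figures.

14.3 m

The plume is Gaussian with σ = √(2Dt) = √(2 × 0.0209 × 1480) = 7.865 m.
C/C_peak = exp(−Δx²/(2σ²)) = 0.66 ⇒ Δx = σ·√(−2 ln 0.66) = 7.865 × 0.9116 = 7.170 m.
Width = 2Δx = 14.3 m.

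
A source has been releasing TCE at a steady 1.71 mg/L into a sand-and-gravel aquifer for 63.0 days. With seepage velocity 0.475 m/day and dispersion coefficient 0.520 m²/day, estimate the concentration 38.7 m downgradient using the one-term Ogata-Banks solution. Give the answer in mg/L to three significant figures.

0.238 mg/L

For a continuous step input, C/C₀ ≈ ½·erfc((x−vt)/(2√(Dt))).
vt = 0.475 × 63.0 = 29.925 m and 2√(Dt) = 2√(0.520 × 63.0) = 11.45 m.
Argument (x−vt)/(2√(Dt)) = (38.7 − 29.925)/11.45 = 0.7664; ½·erfc(0.7664) = 0.1392.
C = 1.71 × 0.1392 = 0.238 mg/L.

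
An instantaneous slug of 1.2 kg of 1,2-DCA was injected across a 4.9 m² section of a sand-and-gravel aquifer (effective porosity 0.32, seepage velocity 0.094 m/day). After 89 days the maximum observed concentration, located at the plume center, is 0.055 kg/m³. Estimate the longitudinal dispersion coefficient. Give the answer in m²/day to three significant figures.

At the plume center C_max = M/(n_e·A·√(4πDt)), so D = M²/(4πt·(n_e·A·C_max)²).
n_e·A·C_max = 0.32 × 4.9 × 0.055 = 0.08624 kg/m.
D = 1.2²/(4π × 89 × 0.08624²) = 0.173 m²/day.

0.173 m²/day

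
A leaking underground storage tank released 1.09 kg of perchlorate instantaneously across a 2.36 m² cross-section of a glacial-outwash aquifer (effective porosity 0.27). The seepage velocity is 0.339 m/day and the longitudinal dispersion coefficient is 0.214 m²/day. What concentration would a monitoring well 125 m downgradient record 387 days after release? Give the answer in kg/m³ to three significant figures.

For an instantaneous plane source, C(x,t) = M/(n_e·A·√(4πDt)) · exp(−(x−vt)²/(4Dt)), with n_e·A the pore (flow) area.
Plume center vt = 0.339 × 387 = 131.193 m, so the well at 125 m is 6.193 m upgradient of the peak.
√(4πDt) = 32.26 m, giving peak height M/(n_e·A·√(4πDt)) = 1.09/(0.27 × 2.36 × 32.26) = 0.05303 kg/m³.
(x−vt)²/(4Dt) = (-6.193)²/(4 × 0.214 × 387) = 0.1158; exp(−0.1158) = 0.8907.
C = 0.05303 × 0.8907 = 0.0472 kg/m³.

0.0472 kg/m³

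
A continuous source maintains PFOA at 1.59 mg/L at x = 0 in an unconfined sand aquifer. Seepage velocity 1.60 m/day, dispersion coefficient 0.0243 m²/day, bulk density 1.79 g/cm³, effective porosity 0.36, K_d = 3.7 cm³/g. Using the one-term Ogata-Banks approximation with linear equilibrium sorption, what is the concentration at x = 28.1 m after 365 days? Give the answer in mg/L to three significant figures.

1.56 mg/L

Retardation factor R = 1 + ρ_b·K_d/n = 1 + 1.79 × 3.7/0.36 = 19.40.
Sorption retards both mechanisms: v_R = v/R = 0.08247 m/day, D_R = D/R = 0.001253 m²/day.
v_R·t = 0.08247 × 365 = 30.10155 m; 2√(D_R t) = 1.353 m; argument = (28.1 − 30.10155)/1.353 = -1.479.
C = C₀ × ½·erfc(-1.479) = 1.59 × 0.9818 = 1.56 mg/L.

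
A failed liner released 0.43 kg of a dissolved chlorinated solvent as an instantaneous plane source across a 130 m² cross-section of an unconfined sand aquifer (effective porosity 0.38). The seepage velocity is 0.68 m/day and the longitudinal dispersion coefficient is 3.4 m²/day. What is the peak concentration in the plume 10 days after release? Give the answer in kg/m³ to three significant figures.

The peak of an instantaneous 1D plume sits at x = vt; there the Gaussian factor is 1 and C_max = M/(n_e·A·√(4πDt)), where n_e·A is the pore area the mass is dissolved in.
√(4πDt) = √(4π × 3.4 × 10) = 20.67 m, so C_max = 0.43/(0.38 × 130 × 20.67) = 0.000421 kg/m³.

0.000421 kg/m³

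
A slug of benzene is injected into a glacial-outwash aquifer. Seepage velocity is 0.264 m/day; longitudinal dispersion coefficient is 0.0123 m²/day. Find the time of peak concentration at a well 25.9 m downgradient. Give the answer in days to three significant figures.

97.9 days

For the 1D instantaneous-source solution, setting ∂C/∂t = 0 at fixed x gives v²t² + 2Dt − x² = 0, so t = (√(D² + v²x²) − D)/v².
√(D² + v²x²) = √(0.0123² + 0.264² × 25.9²) = 6.838; v² = 0.069696.
t = (6.838 − 0.0123)/0.069696 = 97.9 days (vs. the pure-advection estimate x/v = 98.1 d).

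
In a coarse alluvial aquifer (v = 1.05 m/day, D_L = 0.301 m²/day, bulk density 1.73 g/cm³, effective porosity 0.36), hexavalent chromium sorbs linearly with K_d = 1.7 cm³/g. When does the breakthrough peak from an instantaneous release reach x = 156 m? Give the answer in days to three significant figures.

Retardation factor R = 1 + ρ_b·K_d/n = 1 + 1.73 × 1.7/0.36 = 9.169.
Sorption retards both mechanisms: v_R = v/R = 0.1145 m/day, D_R = D/R = 0.03283 m²/day.
Peak time from v_R²t² + 2D_R t − x² = 0: t = (√(D_R² + v_R²x²) − D_R)/v_R².
√(D_R² + v_R²x²) = √(0.03283² + 0.1145² × 156²) = 17.86; v_R² = 0.01311.
t = (17.86 − 0.03283)/0.01311 = 1360 days.

1360 days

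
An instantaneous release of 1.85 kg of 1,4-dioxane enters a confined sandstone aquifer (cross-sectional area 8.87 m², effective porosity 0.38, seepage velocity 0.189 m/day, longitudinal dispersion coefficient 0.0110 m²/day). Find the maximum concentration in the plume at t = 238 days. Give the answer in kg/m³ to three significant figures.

0.0957 kg/m³

The peak of an instantaneous 1D plume sits at x = vt; there the Gaussian factor is 1 and C_max = M/(n_e·A·√(4πDt)), where n_e·A is the pore area the mass is dissolved in.
√(4πDt) = √(4π × 0.0110 × 238) = 5.736 m, so C_max = 1.85/(0.38 × 8.87 × 5.736) = 0.0957 kg/m³.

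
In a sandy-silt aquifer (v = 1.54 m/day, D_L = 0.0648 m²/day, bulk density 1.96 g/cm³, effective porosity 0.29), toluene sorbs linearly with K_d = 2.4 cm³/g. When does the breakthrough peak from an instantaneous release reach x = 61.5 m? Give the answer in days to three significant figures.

Retardation factor R = 1 + ρ_b·K_d/n = 1 + 1.96 × 2.4/0.29 = 17.22.
Sorption retards both mechanisms: v_R = v/R = 0.08943 m/day, D_R = D/R = 0.003763 m²/day.
Peak time from v_R²t² + 2D_R t − x² = 0: t = (√(D_R² + v_R²x²) − D_R)/v_R².
√(D_R² + v_R²x²) = √(0.003763² + 0.08943² × 61.5²) = 5.500; v_R² = 0.007998.
t = (5.500 − 0.003763)/0.007998 = 687 days.

687 days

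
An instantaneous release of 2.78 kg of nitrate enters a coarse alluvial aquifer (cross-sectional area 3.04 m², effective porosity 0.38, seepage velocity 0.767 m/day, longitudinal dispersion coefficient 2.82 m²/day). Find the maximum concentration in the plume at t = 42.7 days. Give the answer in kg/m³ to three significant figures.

0.0619 kg/m³

The peak of an instantaneous 1D plume sits at x = vt; there the Gaussian factor is 1 and C_max = M/(n_e·A·√(4πDt)), where n_e·A is the pore area the mass is dissolved in.
√(4πDt) = √(4π × 2.82 × 42.7) = 38.90 m, so C_max = 2.78/(0.38 × 3.04 × 38.90) = 0.0619 kg/m³.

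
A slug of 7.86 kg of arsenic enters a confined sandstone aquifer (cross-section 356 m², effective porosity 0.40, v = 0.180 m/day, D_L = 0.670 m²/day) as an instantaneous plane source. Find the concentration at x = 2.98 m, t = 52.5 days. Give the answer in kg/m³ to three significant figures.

0.00195 kg/m³

For an instantaneous plane source, C(x,t) = M/(n_e·A·√(4πDt)) · exp(−(x−vt)²/(4Dt)), with n_e·A the pore (flow) area.
Plume center vt = 0.180 × 52.5 = 9.45 m, so the well at 2.98 m is 6.47 m upgradient of the peak.
√(4πDt) = 21.02 m, giving peak height M/(n_e·A·√(4πDt)) = 7.86/(0.40 × 356 × 21.02) = 0.002626 kg/m³.
(x−vt)²/(4Dt) = (-6.47)²/(4 × 0.670 × 52.5) = 0.2975; exp(−0.2975) = 0.7427.
C = 0.002626 × 0.7427 = 0.00195 kg/m³.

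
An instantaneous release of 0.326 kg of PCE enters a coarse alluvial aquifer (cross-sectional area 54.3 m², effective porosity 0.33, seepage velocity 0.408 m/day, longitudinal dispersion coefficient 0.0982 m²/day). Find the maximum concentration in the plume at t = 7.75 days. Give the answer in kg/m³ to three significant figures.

0.00588 kg/m³

The peak of an instantaneous 1D plume sits at x = vt; there the Gaussian factor is 1 and C_max = M/(n_e·A·√(4πDt)), where n_e·A is the pore area the mass is dissolved in.
√(4πDt) = √(4π × 0.0982 × 7.75) = 3.093 m, so C_max = 0.326/(0.33 × 54.3 × 3.093) = 0.00588 kg/m³.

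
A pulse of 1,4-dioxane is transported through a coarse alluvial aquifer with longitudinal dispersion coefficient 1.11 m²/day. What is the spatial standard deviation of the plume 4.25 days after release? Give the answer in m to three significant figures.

3.07 m

Dispersive spreading gives a Gaussian with σ² = 2Dt; advection only shifts the center.
σ = √(2 × 1.11 × 4.25) = 3.07 m.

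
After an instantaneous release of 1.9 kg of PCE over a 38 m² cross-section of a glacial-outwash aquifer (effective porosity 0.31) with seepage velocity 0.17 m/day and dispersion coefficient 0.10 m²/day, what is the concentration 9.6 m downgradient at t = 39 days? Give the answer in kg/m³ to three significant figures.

0.0131 kg/m³

For an instantaneous plane source, C(x,t) = M/(n_e·A·√(4πDt)) · exp(−(x−vt)²/(4Dt)), with n_e·A the pore (flow) area.
Plume center vt = 0.17 × 39 = 6.63 m, so the well at 9.6 m is 2.97 m downgradient of the peak.
√(4πDt) = 7.001 m, giving peak height M/(n_e·A·√(4πDt)) = 1.9/(0.31 × 38 × 7.001) = 0.02304 kg/m³.
(x−vt)²/(4Dt) = (2.97)²/(4 × 0.10 × 39) = 0.5654; exp(−0.5654) = 0.5681.
C = 0.02304 × 0.5681 = 0.0131 kg/m³.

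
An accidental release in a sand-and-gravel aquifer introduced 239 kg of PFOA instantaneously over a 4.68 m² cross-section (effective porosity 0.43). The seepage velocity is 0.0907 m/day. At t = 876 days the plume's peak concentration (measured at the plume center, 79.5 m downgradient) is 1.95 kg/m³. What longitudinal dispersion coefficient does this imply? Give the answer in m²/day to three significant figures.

0.337 m²/day

At the plume center C_max = M/(n_e·A·√(4πDt)), so D = M²/(4πt·(n_e·A·C_max)²).
n_e·A·C_max = 0.43 × 4.68 × 1.95 = 3.924 kg/m.
D = 239²/(4π × 876 × 3.924²) = 0.337 m²/day.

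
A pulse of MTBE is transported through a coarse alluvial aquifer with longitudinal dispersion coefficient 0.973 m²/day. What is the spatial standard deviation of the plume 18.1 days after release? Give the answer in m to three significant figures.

5.93 m

Dispersive spreading gives a Gaussian with σ² = 2Dt; advection only shifts the center.
σ = √(2 × 0.973 × 18.1) = 5.93 m.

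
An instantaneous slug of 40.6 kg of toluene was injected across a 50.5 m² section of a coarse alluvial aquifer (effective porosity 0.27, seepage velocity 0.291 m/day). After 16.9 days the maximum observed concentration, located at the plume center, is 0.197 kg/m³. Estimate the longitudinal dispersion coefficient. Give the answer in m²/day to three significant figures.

1.08 m²/day

At the plume center C_max = M/(n_e·A·√(4πDt)), so D = M²/(4πt·(n_e·A·C_max)²).
n_e·A·C_max = 0.27 × 50.5 × 0.197 = 2.686 kg/m.
D = 40.6²/(4π × 16.9 × 2.686²) = 1.08 m²/day.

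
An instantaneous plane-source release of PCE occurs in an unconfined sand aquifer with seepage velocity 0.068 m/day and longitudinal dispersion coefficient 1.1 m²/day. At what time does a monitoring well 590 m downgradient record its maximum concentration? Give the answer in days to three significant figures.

For the 1D instantaneous-source solution, setting ∂C/∂t = 0 at fixed x gives v²t² + 2Dt − x² = 0, so t = (√(D² + v²x²) − D)/v².
√(D² + v²x²) = √(1.1² + 0.068² × 590²) = 40.14; v² = 0.004624.
t = (40.14 − 1.1)/0.004624 = 8440 days (vs. the pure-advection estimate x/v = 8680 d).

8440 days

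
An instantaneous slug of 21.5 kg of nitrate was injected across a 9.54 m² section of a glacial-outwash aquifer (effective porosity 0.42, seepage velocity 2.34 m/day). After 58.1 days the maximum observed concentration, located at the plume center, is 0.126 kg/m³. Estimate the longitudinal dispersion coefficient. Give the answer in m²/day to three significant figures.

At the plume center C_max = M/(n_e·A·√(4πDt)), so D = M²/(4πt·(n_e·A·C_max)²).
n_e·A·C_max = 0.42 × 9.54 × 0.126 = 0.5049 kg/m.
D = 21.5²/(4π × 58.1 × 0.5049²) = 2.48 m²/day.

2.48 m²/day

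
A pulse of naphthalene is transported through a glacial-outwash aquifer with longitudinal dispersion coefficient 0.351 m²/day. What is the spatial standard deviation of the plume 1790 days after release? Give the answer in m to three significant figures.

Dispersive spreading gives a Gaussian with σ² = 2Dt; advection only shifts the center.
σ = √(2 × 0.351 × 1790) = 35.4 m.

35.4 m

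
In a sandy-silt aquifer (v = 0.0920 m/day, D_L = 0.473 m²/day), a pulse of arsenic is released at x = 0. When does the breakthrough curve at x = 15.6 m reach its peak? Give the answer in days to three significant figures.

123 days

For the 1D instantaneous-source solution, setting ∂C/∂t = 0 at fixed x gives v²t² + 2Dt − x² = 0, so t = (√(D² + v²x²) − D)/v².
√(D² + v²x²) = √(0.473² + 0.0920² × 15.6²) = 1.511; v² = 0.008464.
t = (1.511 − 0.473)/0.008464 = 123 days (vs. the pure-advection estimate x/v = 170 d).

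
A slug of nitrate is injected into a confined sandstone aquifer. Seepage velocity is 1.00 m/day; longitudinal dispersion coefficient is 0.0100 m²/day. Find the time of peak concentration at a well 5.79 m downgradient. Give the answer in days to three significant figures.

5.78 days

For the 1D instantaneous-source solution, setting ∂C/∂t = 0 at fixed x gives v²t² + 2Dt − x² = 0, so t = (√(D² + v²x²) − D)/v².
√(D² + v²x²) = √(0.0100² + 1.00² × 5.79²) = 5.790; v² = 1.
t = (5.790 − 0.0100)/1 = 5.78 days (vs. the pure-advection estimate x/v = 5.79 d).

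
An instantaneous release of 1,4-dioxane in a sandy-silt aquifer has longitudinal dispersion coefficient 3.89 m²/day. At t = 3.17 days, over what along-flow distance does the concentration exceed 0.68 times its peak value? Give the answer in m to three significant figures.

The plume is Gaussian with σ = √(2Dt) = √(2 × 3.89 × 3.17) = 4.966 m.
C/C_peak = exp(−Δx²/(2σ²)) = 0.68 ⇒ Δx = σ·√(−2 ln 0.68) = 4.966 × 0.8783 = 4.362 m.
Width = 2Δx = 8.72 m.

8.72 m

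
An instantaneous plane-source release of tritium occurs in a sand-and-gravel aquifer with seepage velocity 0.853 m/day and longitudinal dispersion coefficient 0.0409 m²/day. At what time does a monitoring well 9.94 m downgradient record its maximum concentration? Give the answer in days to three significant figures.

For the 1D instantaneous-source solution, setting ∂C/∂t = 0 at fixed x gives v²t² + 2Dt − x² = 0, so t = (√(D² + v²x²) − D)/v².
√(D² + v²x²) = √(0.0409² + 0.853² × 9.94²) = 8.479; v² = 0.727609.
t = (8.479 − 0.0409)/0.727609 = 11.6 days (vs. the pure-advection estimate x/v = 11.7 d).

11.6 days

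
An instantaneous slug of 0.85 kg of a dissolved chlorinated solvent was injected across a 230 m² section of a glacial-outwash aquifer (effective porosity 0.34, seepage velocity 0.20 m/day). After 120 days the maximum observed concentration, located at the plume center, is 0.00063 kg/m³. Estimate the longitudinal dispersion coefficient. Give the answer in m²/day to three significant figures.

0.197 m²/day

At the plume center C_max = M/(n_e·A·√(4πDt)), so D = M²/(4πt·(n_e·A·C_max)²).
n_e·A·C_max = 0.34 × 230 × 0.00063 = 0.04927 kg/m.
D = 0.85²/(4π × 120 × 0.04927²) = 0.197 m²/day.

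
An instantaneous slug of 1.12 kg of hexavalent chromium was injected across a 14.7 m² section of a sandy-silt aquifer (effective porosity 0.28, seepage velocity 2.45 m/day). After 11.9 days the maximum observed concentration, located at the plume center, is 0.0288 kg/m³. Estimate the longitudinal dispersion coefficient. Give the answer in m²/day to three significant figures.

At the plume center C_max = M/(n_e·A·√(4πDt)), so D = M²/(4πt·(n_e·A·C_max)²).
n_e·A·C_max = 0.28 × 14.7 × 0.0288 = 0.1185 kg/m.
D = 1.12²/(4π × 11.9 × 0.1185²) = 0.597 m²/day.

0.597 m²/day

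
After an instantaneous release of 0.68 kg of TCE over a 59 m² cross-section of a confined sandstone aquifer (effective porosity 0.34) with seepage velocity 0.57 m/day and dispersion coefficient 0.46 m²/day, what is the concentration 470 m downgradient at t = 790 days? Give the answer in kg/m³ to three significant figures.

For an instantaneous plane source, C(x,t) = M/(n_e·A·√(4πDt)) · exp(−(x−vt)²/(4Dt)), with n_e·A the pore (flow) area.
Plume center vt = 0.57 × 790 = 450.3 m, so the well at 470 m is 19.7 m downgradient of the peak.
√(4πDt) = 67.58 m, giving peak height M/(n_e·A·√(4πDt)) = 0.68/(0.34 × 59 × 67.58) = 0.0005016 kg/m³.
(x−vt)²/(4Dt) = (19.7)²/(4 × 0.46 × 790) = 0.2670; exp(−0.2670) = 0.7657.
C = 0.0005016 × 0.7657 = 0.000384 kg/m³.

0.000384 kg/m³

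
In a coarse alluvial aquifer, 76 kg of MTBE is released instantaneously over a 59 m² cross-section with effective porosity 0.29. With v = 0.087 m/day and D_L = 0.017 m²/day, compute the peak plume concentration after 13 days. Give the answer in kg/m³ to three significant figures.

The peak of an instantaneous 1D plume sits at x = vt; there the Gaussian factor is 1 and C_max = M/(n_e·A·√(4πDt)), where n_e·A is the pore area the mass is dissolved in.
√(4πDt) = √(4π × 0.017 × 13) = 1.666 m, so C_max = 76/(0.29 × 59 × 1.666) = 2.67 kg/m³.

2.67 kg/m³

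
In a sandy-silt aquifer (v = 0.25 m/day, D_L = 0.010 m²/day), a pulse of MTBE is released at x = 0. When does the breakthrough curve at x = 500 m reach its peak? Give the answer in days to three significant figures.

2000 days

For the 1D instantaneous-source solution, setting ∂C/∂t = 0 at fixed x gives v²t² + 2Dt − x² = 0, so t = (√(D² + v²x²) − D)/v².
√(D² + v²x²) = √(0.010² + 0.25² × 500²) = 125.0; v² = 0.0625.
t = (125.0 − 0.010)/0.0625 = 2000 days (vs. the pure-advection estimate x/v = 2000 d).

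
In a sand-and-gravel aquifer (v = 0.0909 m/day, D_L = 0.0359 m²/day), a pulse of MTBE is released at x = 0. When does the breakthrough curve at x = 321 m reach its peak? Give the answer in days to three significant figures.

For the 1D instantaneous-source solution, setting ∂C/∂t = 0 at fixed x gives v²t² + 2Dt − x² = 0, so t = (√(D² + v²x²) − D)/v².
√(D² + v²x²) = √(0.0359² + 0.0909² × 321²) = 29.18; v² = 0.00826281.
t = (29.18 − 0.0359)/0.00826281 = 3530 days (vs. the pure-advection estimate x/v = 3530 d).

3530 days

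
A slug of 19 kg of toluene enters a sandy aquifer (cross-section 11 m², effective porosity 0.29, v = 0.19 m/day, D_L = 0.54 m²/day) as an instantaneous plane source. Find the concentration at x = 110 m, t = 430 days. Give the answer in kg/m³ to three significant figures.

For an instantaneous plane source, C(x,t) = M/(n_e·A·√(4πDt)) · exp(−(x−vt)²/(4Dt)), with n_e·A the pore (flow) area.
Plume center vt = 0.19 × 430 = 81.7 m, so the well at 110 m is 28.3 m downgradient of the peak.
√(4πDt) = 54.02 m, giving peak height M/(n_e·A·√(4πDt)) = 19/(0.29 × 11 × 54.02) = 0.1103 kg/m³.
(x−vt)²/(4Dt) = (28.3)²/(4 × 0.54 × 430) = 0.8623; exp(−0.8623) = 0.4222.
C = 0.1103 × 0.4222 = 0.0466 kg/m³.

0.0466 kg/m³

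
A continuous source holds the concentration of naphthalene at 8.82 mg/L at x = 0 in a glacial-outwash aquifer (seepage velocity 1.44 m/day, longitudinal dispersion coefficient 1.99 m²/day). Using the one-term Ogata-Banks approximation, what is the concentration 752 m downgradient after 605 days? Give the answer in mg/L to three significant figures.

8.75 mg/L

For a continuous step input, C/C₀ ≈ ½·erfc((x−vt)/(2√(Dt))).
vt = 1.44 × 605 = 871.2 m and 2√(Dt) = 2√(1.99 × 605) = 69.40 m.
Argument (x−vt)/(2√(Dt)) = (752 − 871.2)/69.40 = -1.718; ½·erfc(-1.718) = 0.9924.
C = 8.82 × 0.9924 = 8.75 mg/L.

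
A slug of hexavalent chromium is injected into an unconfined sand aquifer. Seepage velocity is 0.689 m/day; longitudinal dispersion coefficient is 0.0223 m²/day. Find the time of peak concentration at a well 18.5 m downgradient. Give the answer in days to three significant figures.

For the 1D instantaneous-source solution, setting ∂C/∂t = 0 at fixed x gives v²t² + 2Dt − x² = 0, so t = (√(D² + v²x²) − D)/v².
√(D² + v²x²) = √(0.0223² + 0.689² × 18.5²) = 12.75; v² = 0.474721.
t = (12.75 − 0.0223)/0.474721 = 26.8 days (vs. the pure-advection estimate x/v = 26.9 d).

26.8 days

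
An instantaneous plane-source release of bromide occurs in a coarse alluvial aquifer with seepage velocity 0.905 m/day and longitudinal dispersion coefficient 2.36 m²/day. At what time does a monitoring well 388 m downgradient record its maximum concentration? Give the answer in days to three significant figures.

426 days

For the 1D instantaneous-source solution, setting ∂C/∂t = 0 at fixed x gives v²t² + 2Dt − x² = 0, so t = (√(D² + v²x²) − D)/v².
√(D² + v²x²) = √(2.36² + 0.905² × 388²) = 351.1; v² = 0.819025.
t = (351.1 − 2.36)/0.819025 = 426 days (vs. the pure-advection estimate x/v = 429 d).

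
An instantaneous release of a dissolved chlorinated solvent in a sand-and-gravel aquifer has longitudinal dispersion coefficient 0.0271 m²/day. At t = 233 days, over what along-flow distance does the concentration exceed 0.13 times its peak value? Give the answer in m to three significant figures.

14.4 m

The plume is Gaussian with σ = √(2Dt) = √(2 × 0.0271 × 233) = 3.554 m.
C/C_peak = exp(−Δx²/(2σ²)) = 0.13 ⇒ Δx = σ·√(−2 ln 0.13) = 3.554 × 2.020 = 7.179 m.
Width = 2Δx = 14.4 m.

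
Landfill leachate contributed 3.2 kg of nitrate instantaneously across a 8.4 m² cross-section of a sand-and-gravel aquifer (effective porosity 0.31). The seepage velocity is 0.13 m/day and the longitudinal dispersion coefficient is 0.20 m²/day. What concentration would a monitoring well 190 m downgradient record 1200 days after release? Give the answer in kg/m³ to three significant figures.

For an instantaneous plane source, C(x,t) = M/(n_e·A·√(4πDt)) · exp(−(x−vt)²/(4Dt)), with n_e·A the pore (flow) area.
Plume center vt = 0.13 × 1200 = 156 m, so the well at 190 m is 34 m downgradient of the peak.
√(4πDt) = 54.92 m, giving peak height M/(n_e·A·√(4πDt)) = 3.2/(0.31 × 8.4 × 54.92) = 0.02238 kg/m³.
(x−vt)²/(4Dt) = (34)²/(4 × 0.20 × 1200) = 1.204; exp(−1.204) = 0.3000.
C = 0.02238 × 0.3000 = 0.00671 kg/m³.

0.00671 kg/m³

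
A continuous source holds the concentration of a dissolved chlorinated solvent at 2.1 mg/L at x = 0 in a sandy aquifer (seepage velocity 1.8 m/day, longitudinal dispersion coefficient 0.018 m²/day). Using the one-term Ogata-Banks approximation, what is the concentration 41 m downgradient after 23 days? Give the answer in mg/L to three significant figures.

For a continuous step input, C/C₀ ≈ ½·erfc((x−vt)/(2√(Dt))).
vt = 1.8 × 23 = 41.4 m and 2√(Dt) = 2√(0.018 × 23) = 1.287 m.
Argument (x−vt)/(2√(Dt)) = (41 − 41.4)/1.287 = -0.3108; ½·erfc(-0.3108) = 0.6699.
C = 2.1 × 0.6699 = 1.41 mg/L.

1.41 mg/L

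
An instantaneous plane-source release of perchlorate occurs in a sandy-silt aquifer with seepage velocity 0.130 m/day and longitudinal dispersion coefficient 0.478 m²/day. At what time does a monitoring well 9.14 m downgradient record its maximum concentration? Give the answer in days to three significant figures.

47.5 days

For the 1D instantaneous-source solution, setting ∂C/∂t = 0 at fixed x gives v²t² + 2Dt − x² = 0, so t = (√(D² + v²x²) − D)/v².
√(D² + v²x²) = √(0.478² + 0.130² × 9.14²) = 1.281; v² = 0.0169.
t = (1.281 − 0.478)/0.0169 = 47.5 days (vs. the pure-advection estimate x/v = 70.3 d).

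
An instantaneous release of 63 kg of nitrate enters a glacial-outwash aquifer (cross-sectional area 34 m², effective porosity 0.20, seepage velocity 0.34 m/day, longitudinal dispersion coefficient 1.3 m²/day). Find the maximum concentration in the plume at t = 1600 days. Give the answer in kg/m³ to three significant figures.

The peak of an instantaneous 1D plume sits at x = vt; there the Gaussian factor is 1 and C_max = M/(n_e·A·√(4πDt)), where n_e·A is the pore area the mass is dissolved in.
√(4πDt) = √(4π × 1.3 × 1600) = 161.7 m, so C_max = 63/(0.20 × 34 × 161.7) = 0.0573 kg/m³.

0.0573 kg/m³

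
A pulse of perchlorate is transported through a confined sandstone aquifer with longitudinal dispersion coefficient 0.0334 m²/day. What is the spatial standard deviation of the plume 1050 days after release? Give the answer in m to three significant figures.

Dispersive spreading gives a Gaussian with σ² = 2Dt; advection only shifts the center.
σ = √(2 × 0.0334 × 1050) = 8.37 m.

8.37 m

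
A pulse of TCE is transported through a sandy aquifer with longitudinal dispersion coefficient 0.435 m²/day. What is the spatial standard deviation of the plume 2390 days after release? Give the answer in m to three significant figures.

45.6 m

Dispersive spreading gives a Gaussian with σ² = 2Dt; advection only shifts the center.
σ = √(2 × 0.435 × 2390) = 45.6 m.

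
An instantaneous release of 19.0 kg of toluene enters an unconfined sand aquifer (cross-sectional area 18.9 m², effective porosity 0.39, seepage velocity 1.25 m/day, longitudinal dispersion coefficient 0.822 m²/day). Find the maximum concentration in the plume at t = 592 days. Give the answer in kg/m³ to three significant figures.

0.0330 kg/m³

The peak of an instantaneous 1D plume sits at x = vt; there the Gaussian factor is 1 and C_max = M/(n_e·A·√(4πDt)), where n_e·A is the pore area the mass is dissolved in.
√(4πDt) = √(4π × 0.822 × 592) = 78.20 m, so C_max = 19.0/(0.39 × 18.9 × 78.20) = 0.0330 kg/m³.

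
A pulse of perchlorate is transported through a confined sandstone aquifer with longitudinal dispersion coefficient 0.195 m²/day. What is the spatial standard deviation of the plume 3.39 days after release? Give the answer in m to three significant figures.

Dispersive spreading gives a Gaussian with σ² = 2Dt; advection only shifts the center.
σ = √(2 × 0.195 × 3.39) = 1.15 m.

1.15 m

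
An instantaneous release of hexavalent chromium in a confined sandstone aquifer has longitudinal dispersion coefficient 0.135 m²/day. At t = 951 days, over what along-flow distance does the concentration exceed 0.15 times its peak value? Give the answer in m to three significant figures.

62.4 m

The plume is Gaussian with σ = √(2Dt) = √(2 × 0.135 × 951) = 16.02 m.
C/C_peak = exp(−Δx²/(2σ²)) = 0.15 ⇒ Δx = σ·√(−2 ln 0.15) = 16.02 × 1.948 = 31.21 m.
Width = 2Δx = 62.4 m.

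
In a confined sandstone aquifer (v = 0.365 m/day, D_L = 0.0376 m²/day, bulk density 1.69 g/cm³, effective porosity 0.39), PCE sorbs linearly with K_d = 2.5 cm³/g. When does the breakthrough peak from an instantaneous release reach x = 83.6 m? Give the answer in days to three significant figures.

Retardation factor R = 1 + ρ_b·K_d/n = 1 + 1.69 × 2.5/0.39 = 11.83.
Sorption retards both mechanisms: v_R = v/R = 0.03085 m/day, D_R = D/R = 0.003178 m²/day.
Peak time from v_R²t² + 2D_R t − x² = 0: t = (√(D_R² + v_R²x²) − D_R)/v_R².
√(D_R² + v_R²x²) = √(0.003178² + 0.03085² × 83.6²) = 2.579; v_R² = 0.0009517.
t = (2.579 − 0.003178)/0.0009517 = 2710 days.

2710 days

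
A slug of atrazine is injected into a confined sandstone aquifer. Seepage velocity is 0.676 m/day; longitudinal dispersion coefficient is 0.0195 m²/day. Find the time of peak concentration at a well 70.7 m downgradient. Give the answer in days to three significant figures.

105 days

For the 1D instantaneous-source solution, setting ∂C/∂t = 0 at fixed x gives v²t² + 2Dt − x² = 0, so t = (√(D² + v²x²) − D)/v².
√(D² + v²x²) = √(0.0195² + 0.676² × 70.7²) = 47.79; v² = 0.456976.
t = (47.79 − 0.0195)/0.456976 = 105 days (vs. the pure-advection estimate x/v = 105 d).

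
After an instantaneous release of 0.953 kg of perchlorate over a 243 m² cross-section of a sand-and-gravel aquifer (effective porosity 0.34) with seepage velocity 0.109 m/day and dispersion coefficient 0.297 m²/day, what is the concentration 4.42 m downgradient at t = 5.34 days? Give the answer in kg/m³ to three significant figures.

For an instantaneous plane source, C(x,t) = M/(n_e·A·√(4πDt)) · exp(−(x−vt)²/(4Dt)), with n_e·A the pore (flow) area.
Plume center vt = 0.109 × 5.34 = 0.58206 m, so the well at 4.42 m is 3.83794 m downgradient of the peak.
√(4πDt) = 4.464 m, giving peak height M/(n_e·A·√(4πDt)) = 0.953/(0.34 × 243 × 4.464) = 0.002584 kg/m³.
(x−vt)²/(4Dt) = (3.83794)²/(4 × 0.297 × 5.34) = 2.322; exp(−2.322) = 0.09808.
C = 0.002584 × 0.09808 = 0.000253 kg/m³.

0.000253 kg/m³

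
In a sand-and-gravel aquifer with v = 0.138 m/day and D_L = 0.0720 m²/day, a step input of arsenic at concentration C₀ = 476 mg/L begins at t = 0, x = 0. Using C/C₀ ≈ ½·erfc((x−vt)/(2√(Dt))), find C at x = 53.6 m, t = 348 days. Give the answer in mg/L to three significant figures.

103 mg/L

For a continuous step input, C/C₀ ≈ ½·erfc((x−vt)/(2√(Dt))).
vt = 0.138 × 348 = 48.024 m and 2√(Dt) = 2√(0.0720 × 348) = 10.01 m.
Argument (x−vt)/(2√(Dt)) = (53.6 − 48.024)/10.01 = 0.5570; ½·erfc(0.5570) = 0.2154.
C = 476 × 0.2154 = 103 mg/L.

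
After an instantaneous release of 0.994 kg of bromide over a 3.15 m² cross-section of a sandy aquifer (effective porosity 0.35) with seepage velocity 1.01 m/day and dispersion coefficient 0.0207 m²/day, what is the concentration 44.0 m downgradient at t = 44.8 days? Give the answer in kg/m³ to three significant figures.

For an instantaneous plane source, C(x,t) = M/(n_e·A·√(4πDt)) · exp(−(x−vt)²/(4Dt)), with n_e·A the pore (flow) area.
Plume center vt = 1.01 × 44.8 = 45.248 m, so the well at 44.0 m is 1.248 m upgradient of the peak.
√(4πDt) = 3.414 m, giving peak height M/(n_e·A·√(4πDt)) = 0.994/(0.35 × 3.15 × 3.414) = 0.2641 kg/m³.
(x−vt)²/(4Dt) = (-1.248)²/(4 × 0.0207 × 44.8) = 0.4199; exp(−0.4199) = 0.6571.
C = 0.2641 × 0.6571 = 0.174 kg/m³.

0.174 kg/m³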